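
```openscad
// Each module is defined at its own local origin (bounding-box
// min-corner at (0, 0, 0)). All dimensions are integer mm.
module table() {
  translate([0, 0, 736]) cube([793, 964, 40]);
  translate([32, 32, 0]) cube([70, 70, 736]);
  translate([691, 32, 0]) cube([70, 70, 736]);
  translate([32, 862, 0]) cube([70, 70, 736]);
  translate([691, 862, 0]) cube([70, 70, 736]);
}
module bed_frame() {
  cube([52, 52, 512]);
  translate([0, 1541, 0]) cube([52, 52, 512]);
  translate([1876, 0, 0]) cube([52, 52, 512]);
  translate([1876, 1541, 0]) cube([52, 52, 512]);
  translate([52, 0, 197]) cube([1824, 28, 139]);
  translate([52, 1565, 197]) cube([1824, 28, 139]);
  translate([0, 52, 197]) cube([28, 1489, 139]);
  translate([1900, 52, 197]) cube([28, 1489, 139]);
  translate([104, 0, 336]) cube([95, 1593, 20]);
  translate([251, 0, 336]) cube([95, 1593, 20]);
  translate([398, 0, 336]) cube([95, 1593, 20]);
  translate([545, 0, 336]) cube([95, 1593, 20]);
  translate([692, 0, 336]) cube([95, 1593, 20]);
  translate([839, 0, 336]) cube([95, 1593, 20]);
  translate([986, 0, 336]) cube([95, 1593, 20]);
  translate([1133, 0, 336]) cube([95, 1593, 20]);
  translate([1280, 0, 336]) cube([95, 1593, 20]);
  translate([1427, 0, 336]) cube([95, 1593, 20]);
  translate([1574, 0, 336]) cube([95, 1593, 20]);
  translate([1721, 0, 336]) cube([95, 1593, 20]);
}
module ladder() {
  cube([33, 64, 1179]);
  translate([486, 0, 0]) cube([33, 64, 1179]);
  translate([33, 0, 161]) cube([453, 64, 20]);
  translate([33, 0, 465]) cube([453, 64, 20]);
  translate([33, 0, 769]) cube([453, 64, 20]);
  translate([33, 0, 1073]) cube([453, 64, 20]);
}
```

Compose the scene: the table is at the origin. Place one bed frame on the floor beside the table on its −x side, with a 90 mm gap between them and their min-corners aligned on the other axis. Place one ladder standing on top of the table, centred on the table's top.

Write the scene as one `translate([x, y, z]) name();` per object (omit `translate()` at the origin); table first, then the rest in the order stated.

table();
translate([-2018, 0, 0]) bed_frame();
translate([137, 450, 776]) ladder();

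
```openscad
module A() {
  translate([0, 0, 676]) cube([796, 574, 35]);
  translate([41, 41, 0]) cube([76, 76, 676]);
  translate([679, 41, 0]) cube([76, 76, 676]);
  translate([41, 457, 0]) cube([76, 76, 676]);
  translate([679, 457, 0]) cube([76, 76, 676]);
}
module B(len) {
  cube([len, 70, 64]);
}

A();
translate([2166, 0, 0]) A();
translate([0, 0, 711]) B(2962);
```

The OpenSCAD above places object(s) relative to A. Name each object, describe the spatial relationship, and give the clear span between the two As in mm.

A is a table. B is a beam. A beam spans the tops of two tables. The clear span between the two tables is 1370 mm.

Second table starts at x = 2166; first ends at x = 796; clear span = 2166 − 796 = 1370 mm.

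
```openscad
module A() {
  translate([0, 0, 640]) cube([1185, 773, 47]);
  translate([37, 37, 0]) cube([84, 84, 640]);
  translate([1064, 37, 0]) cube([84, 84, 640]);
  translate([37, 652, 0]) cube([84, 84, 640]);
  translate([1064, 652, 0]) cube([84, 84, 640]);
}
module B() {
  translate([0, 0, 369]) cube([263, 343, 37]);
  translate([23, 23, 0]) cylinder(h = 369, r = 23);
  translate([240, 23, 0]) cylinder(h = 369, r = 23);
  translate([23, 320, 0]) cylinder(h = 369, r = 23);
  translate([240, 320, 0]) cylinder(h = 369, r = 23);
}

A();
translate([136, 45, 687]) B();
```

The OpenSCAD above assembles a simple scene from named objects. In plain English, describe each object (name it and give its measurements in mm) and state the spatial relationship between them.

A is a table with a 1185×773 mm rectangular top, 47 mm thick, top surface at z = 687 mm, supported by four 84×84 mm square legs, each inset 37 mm from the nearest pair of top edges, running from the floor.

B is a four-legged stool. The seat is 263×343 mm, 37 mm thick, top at z = 406 mm. It stands on four round legs, each 46 mm in diameter, from z = 0 to the seat underside, each leg's axis is inset half a diameter from the nearest pair of seat edges (so the leg's bounding box is flush with the corner).

The stool is on top of the table.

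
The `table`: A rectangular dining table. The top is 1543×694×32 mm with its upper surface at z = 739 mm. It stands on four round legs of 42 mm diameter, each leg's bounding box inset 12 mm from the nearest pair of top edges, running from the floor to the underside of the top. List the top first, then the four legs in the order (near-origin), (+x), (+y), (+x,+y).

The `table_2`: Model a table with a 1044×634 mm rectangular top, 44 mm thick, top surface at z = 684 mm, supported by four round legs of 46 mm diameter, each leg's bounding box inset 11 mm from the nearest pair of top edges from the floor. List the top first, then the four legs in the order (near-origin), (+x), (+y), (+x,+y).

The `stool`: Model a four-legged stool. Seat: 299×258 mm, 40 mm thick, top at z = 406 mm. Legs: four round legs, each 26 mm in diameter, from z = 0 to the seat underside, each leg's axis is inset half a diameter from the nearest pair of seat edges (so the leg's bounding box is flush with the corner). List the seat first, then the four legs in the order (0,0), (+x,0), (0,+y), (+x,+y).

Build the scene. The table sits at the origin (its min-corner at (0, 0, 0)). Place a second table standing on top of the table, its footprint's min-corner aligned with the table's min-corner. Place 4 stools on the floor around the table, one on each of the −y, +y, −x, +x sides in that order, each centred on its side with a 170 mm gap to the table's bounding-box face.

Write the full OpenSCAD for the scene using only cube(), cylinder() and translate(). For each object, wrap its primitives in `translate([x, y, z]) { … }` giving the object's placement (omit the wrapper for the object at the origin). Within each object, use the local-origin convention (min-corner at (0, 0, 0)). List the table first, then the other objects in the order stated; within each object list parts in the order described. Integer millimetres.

translate([0, 0, 707]) cube([1543, 694, 32]);
translate([33, 33, 0]) cylinder(h = 707, r = 21);
translate([1510, 33, 0]) cylinder(h = 707, r = 21);
translate([33, 661, 0]) cylinder(h = 707, r = 21);
translate([1510, 661, 0]) cylinder(h = 707, r = 21);
translate([0, 0, 739]) {
  translate([0, 0, 640]) cube([1044, 634, 44]);
  translate([34, 34, 0]) cylinder(h = 640, r = 23);
  translate([1010, 34, 0]) cylinder(h = 640, r = 23);
  translate([34, 600, 0]) cylinder(h = 640, r = 23);
  translate([1010, 600, 0]) cylinder(h = 640, r = 23);
}
translate([622, -428, 0]) {
  translate([0, 0, 366]) cube([299, 258, 40]);
  translate([13, 13, 0]) cylinder(h = 366, r = 13);
  translate([286, 13, 0]) cylinder(h = 366, r = 13);
  translate([13, 245, 0]) cylinder(h = 366, r = 13);
  translate([286, 245, 0]) cylinder(h = 366, r = 13);
}
translate([622, 864, 0]) {
  translate([0, 0, 366]) cube([299, 258, 40]);
  translate([13, 13, 0]) cylinder(h = 366, r = 13);
  translate([286, 13, 0]) cylinder(h = 366, r = 13);
  translate([13, 245, 0]) cylinder(h = 366, r = 13);
  translate([286, 245, 0]) cylinder(h = 366, r = 13);
}
translate([-469, 218, 0]) {
  translate([0, 0, 366]) cube([299, 258, 40]);
  translate([13, 13, 0]) cylinder(h = 366, r = 13);
  translate([286, 13, 0]) cylinder(h = 366, r = 13);
  translate([13, 245, 0]) cylinder(h = 366, r = 13);
  translate([286, 245, 0]) cylinder(h = 366, r = 13);
}
translate([1713, 218, 0]) {
  translate([0, 0, 366]) cube([299, 258, 40]);
  translate([13, 13, 0]) cylinder(h = 366, r = 13);
  translate([286, 13, 0]) cylinder(h = 366, r = 13);
  translate([13, 245, 0]) cylinder(h = 366, r = 13);
  translate([286, 245, 0]) cylinder(h = 366, r = 13);
}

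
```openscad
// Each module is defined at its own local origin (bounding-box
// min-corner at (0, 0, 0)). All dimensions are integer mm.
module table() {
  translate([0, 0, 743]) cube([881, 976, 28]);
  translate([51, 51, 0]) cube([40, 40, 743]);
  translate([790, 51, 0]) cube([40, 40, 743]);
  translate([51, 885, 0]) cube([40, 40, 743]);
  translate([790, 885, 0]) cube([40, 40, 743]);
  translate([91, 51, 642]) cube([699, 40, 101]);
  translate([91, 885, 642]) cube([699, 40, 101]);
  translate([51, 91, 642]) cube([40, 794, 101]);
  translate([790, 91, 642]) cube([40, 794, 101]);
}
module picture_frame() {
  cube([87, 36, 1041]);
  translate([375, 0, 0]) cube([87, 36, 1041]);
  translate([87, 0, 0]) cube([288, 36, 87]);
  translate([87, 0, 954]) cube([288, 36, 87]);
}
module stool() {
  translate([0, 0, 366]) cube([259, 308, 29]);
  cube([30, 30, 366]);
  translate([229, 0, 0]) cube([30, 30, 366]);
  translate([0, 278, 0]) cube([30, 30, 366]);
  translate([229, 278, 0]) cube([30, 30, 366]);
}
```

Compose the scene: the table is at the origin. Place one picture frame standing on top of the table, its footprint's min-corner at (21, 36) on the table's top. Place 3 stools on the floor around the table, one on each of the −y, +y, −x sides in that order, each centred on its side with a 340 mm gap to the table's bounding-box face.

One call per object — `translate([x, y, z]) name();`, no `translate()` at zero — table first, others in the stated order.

table();
translate([21, 36, 771]) picture_frame();
translate([311, -648, 0]) stool();
translate([311, 1316, 0]) stool();
translate([-599, 334, 0]) stool();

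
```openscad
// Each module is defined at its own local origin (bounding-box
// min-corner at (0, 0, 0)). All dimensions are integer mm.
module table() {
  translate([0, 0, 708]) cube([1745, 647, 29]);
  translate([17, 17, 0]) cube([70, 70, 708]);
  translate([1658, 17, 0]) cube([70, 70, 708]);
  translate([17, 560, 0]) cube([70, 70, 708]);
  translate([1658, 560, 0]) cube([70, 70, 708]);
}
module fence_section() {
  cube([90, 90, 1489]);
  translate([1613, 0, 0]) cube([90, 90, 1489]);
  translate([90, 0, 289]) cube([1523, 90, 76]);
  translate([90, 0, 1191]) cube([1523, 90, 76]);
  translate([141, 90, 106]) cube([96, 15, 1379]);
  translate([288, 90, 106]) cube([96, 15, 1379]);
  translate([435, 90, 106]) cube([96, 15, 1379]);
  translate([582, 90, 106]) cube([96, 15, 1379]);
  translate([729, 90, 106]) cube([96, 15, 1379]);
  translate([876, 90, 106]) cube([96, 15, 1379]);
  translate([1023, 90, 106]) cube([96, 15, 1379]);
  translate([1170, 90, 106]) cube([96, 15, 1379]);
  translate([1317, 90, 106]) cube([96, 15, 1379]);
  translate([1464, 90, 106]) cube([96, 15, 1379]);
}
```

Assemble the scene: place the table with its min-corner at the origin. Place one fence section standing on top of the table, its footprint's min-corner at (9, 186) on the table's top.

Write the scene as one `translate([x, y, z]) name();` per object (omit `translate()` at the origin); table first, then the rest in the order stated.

table();
translate([9, 186, 737]) fence_section();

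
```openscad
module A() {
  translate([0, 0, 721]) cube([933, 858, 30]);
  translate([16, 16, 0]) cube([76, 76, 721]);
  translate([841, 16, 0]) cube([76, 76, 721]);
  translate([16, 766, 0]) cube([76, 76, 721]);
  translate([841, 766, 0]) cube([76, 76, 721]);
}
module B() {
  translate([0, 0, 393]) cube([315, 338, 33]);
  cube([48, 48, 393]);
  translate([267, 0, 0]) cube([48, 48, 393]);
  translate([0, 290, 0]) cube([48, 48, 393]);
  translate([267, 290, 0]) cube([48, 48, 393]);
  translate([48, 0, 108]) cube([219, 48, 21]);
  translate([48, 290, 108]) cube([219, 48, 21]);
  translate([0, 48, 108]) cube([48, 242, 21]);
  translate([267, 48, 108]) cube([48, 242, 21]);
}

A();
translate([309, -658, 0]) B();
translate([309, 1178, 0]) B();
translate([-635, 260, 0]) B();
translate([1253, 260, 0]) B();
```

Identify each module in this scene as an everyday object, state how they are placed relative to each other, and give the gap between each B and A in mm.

Each stool's nearest face is 320 mm from the table's bounding box.

A is a table. B is a stool. Four stools sit around the table at the −y, +y, −x, +x sides. The gap between each stool and the table is 320 mm.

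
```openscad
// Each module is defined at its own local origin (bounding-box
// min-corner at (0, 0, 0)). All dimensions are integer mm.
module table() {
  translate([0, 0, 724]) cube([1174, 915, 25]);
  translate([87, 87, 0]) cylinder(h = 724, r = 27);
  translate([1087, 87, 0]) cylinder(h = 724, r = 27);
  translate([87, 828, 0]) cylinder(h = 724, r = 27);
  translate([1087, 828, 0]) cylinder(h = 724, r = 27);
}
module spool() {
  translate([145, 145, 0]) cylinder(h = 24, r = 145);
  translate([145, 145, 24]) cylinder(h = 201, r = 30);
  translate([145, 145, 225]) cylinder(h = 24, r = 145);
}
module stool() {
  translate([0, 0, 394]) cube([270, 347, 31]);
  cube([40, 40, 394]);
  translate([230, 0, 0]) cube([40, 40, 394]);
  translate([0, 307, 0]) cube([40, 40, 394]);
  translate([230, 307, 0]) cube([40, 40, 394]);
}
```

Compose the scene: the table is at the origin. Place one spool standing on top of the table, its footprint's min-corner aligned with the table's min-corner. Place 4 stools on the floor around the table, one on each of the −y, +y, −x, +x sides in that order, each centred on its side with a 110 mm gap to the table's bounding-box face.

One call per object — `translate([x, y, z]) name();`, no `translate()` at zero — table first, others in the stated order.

table();
translate([0, 0, 749]) spool();
translate([452, -457, 0]) stool();
translate([452, 1025, 0]) stool();
translate([-380, 284, 0]) stool();
translate([1284, 284, 0]) stool();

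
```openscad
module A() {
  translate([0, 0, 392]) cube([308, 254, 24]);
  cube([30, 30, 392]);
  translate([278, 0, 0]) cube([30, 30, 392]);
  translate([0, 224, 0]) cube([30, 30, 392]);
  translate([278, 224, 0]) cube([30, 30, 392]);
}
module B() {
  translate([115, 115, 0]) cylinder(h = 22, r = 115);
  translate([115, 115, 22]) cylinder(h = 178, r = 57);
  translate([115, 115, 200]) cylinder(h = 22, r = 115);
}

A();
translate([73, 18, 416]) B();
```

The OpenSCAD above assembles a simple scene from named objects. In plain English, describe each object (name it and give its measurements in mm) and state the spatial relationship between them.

A is a four-legged stool. The seat is 308×254 mm, 24 mm thick, top at z = 416 mm. It stands on four square legs, each 30×30 mm in cross-section, from z = 0 to the seat underside, each flush with a corner of the seat.

B is a spool: two coaxial disc flanges of radius 115 mm and thickness 22 mm, joined by a core cylinder of radius 57 mm and height 178 mm. The lower flange rests on z = 0 and the three cylinders share a vertical axis.

The spool is on top of the stool.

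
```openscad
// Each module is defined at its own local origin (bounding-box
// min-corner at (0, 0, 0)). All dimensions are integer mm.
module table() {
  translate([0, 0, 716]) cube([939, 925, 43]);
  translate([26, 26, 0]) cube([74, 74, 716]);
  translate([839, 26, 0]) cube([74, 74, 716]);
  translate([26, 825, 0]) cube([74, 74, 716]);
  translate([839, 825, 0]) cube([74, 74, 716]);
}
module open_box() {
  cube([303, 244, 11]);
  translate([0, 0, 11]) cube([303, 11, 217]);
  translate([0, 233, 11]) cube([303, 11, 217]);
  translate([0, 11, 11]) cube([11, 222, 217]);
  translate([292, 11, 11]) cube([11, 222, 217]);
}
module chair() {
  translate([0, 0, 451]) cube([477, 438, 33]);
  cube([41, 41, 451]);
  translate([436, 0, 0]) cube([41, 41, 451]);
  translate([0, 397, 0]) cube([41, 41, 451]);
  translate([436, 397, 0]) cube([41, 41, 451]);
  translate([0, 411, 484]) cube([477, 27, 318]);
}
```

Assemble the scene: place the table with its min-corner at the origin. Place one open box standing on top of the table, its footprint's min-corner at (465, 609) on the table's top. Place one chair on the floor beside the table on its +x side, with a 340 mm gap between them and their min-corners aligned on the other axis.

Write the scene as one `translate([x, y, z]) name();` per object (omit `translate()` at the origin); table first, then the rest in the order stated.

table();
translate([465, 609, 759]) open_box();
translate([1279, 0, 0]) chair();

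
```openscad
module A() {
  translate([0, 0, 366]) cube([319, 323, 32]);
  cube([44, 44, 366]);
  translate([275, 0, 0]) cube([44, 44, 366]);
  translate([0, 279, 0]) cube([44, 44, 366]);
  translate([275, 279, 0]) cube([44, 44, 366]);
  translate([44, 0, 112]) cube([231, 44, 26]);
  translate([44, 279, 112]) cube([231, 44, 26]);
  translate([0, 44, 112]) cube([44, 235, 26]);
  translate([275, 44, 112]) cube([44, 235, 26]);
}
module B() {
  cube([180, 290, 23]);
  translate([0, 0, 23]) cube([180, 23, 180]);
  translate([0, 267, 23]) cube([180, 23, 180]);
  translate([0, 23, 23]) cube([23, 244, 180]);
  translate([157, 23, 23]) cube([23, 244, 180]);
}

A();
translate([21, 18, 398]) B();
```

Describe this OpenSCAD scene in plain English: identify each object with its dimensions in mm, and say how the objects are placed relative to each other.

A is a four-legged stool. The seat is 319×323 mm, 32 mm thick, top at z = 398 mm. It stands on four square legs, each 44×44 mm in cross-section, from z = 0 to the seat underside, each flush with a corner of the seat. Four stretchers, 44 mm wide and 26 mm tall, connect adjacent legs with their undersides at z = 112 mm, each running between the inner faces of the legs it joins and aligned with the legs' outer faces on the other axis.

B is an open-topped rectangular box: outside dimensions 180×290×203 mm, with a uniform wall and base thickness of 23 mm. The base is a full 180×290 slab on the floor; four walls sit on top of the base. The front and back walls (the −y and +y sides) span the full width; the two side walls fit between them.

The open box is on top of the stool.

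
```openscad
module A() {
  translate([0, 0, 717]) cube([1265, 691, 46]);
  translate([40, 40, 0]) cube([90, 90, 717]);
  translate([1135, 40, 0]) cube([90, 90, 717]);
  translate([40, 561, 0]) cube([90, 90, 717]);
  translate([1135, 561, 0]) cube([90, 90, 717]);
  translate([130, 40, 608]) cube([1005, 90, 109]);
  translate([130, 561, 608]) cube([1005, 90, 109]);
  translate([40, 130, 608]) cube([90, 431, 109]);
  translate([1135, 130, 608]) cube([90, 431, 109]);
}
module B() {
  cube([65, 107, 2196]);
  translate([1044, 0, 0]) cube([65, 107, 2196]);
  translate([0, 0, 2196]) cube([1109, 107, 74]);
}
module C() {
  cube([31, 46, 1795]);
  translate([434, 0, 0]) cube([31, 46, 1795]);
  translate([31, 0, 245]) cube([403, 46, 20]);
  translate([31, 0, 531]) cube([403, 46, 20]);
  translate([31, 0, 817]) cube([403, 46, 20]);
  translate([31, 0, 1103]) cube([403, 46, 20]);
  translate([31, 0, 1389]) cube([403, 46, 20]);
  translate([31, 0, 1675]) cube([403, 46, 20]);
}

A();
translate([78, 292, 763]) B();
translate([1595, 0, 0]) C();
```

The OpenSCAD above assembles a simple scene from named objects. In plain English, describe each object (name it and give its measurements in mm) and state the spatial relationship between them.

A is a table with a 1265×691 mm rectangular top, 46 mm thick, top surface at z = 763 mm, supported by four 90×90 mm square legs, each inset 40 mm from the nearest pair of top edges, running from the floor. Four apron rails, 90 mm thick and 109 mm tall, run between adjacent legs with their top edges flush with the underside of the top and their outer faces flush with the legs' outer faces.

B is a rectangular door frame: two vertical jambs of 65×107 mm section, 2196 mm tall, with a clear opening 979 mm wide between their inner faces. A header 74 mm tall and 107 mm deep lies on top of the jambs and spans the full outside width.

C is a straight ladder. Two 31×46 mm vertical rails, 1795 mm tall, stand 465 mm apart (outside-to-outside) with their front faces coplanar on the −y side. 6 rungs, each 46 mm deep and 20 mm tall, span between the inner faces of the rails, front faces flush with the rails. The lowest rung's underside is at z = 245 mm and rungs are spaced 286 mm apart (underside to underside).

The door frame is on top of the table, centred. The ladder is on the floor beside the table on its +x side.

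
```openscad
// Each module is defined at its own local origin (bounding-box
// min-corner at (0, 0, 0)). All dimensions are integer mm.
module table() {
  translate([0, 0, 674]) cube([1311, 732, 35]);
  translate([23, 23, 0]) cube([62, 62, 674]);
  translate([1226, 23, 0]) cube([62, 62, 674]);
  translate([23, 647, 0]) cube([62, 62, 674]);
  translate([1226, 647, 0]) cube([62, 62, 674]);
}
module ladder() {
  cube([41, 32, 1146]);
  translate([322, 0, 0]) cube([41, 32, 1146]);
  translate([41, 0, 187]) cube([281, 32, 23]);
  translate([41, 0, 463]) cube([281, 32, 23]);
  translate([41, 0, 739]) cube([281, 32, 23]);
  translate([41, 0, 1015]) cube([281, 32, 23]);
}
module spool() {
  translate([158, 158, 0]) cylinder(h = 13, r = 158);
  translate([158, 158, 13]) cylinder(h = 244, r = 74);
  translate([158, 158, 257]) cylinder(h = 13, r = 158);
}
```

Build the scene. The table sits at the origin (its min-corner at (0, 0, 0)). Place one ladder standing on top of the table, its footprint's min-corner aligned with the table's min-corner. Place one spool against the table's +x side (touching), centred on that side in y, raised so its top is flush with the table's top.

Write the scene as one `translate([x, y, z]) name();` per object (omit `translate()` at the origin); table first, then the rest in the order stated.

table();
translate([0, 0, 709]) ladder();
translate([1311, 208, 439]) spool();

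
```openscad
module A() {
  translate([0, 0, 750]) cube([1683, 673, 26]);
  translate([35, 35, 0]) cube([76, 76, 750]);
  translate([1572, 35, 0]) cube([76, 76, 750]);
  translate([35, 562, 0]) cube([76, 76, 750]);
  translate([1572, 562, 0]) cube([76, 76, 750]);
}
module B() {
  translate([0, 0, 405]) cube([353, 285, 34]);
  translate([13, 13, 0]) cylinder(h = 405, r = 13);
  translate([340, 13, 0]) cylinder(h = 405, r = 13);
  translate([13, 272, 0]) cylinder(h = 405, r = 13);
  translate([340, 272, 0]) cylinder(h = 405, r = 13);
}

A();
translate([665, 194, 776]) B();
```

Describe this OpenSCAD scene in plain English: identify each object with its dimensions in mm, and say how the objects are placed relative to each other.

A is a table with a 1683×673 mm rectangular top, 26 mm thick, top surface at z = 776 mm, supported by four 76×76 mm square legs, each inset 35 mm from the nearest pair of top edges, running from the floor.

B is a simple wooden stool: a rectangular seat 353 mm (x) by 285 mm (y), 34 mm thick, top face at z = 439 mm, on four round legs, each 26 mm in diameter. The legs rest on z = 0, each leg's axis is inset half a diameter from the nearest pair of seat edges (so the leg's bounding box is flush with the corner).

The stool is on top of the table, centred.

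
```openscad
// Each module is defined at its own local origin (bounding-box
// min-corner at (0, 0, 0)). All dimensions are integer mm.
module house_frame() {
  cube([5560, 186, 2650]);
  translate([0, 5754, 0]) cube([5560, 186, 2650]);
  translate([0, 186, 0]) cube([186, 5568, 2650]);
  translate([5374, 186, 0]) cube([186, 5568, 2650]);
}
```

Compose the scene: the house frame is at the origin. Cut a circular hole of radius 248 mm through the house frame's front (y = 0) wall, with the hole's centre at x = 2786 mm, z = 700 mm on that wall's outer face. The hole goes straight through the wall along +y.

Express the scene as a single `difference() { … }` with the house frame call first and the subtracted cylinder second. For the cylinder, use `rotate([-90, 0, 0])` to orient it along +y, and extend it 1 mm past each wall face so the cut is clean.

difference() {
  house_frame();
  translate([2786, -1, 700]) rotate([-90, 0, 0]) cylinder(h = 188, r = 248);
}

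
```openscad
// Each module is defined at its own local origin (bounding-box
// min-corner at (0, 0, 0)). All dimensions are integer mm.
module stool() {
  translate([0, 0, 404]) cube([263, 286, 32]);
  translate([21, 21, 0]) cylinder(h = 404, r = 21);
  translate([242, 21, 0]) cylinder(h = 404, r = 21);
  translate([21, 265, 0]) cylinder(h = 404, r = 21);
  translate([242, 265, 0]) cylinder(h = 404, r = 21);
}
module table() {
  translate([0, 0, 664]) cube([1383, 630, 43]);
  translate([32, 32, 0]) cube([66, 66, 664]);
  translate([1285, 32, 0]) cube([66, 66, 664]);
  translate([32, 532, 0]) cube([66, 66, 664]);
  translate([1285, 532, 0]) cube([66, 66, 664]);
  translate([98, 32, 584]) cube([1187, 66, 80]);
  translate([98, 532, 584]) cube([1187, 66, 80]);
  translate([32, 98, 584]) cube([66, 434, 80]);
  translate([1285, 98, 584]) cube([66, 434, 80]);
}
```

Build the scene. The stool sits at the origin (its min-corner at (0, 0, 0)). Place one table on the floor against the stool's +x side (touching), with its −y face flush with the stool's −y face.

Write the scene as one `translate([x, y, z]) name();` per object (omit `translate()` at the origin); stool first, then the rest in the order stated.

stool();
translate([263, 0, 0]) table();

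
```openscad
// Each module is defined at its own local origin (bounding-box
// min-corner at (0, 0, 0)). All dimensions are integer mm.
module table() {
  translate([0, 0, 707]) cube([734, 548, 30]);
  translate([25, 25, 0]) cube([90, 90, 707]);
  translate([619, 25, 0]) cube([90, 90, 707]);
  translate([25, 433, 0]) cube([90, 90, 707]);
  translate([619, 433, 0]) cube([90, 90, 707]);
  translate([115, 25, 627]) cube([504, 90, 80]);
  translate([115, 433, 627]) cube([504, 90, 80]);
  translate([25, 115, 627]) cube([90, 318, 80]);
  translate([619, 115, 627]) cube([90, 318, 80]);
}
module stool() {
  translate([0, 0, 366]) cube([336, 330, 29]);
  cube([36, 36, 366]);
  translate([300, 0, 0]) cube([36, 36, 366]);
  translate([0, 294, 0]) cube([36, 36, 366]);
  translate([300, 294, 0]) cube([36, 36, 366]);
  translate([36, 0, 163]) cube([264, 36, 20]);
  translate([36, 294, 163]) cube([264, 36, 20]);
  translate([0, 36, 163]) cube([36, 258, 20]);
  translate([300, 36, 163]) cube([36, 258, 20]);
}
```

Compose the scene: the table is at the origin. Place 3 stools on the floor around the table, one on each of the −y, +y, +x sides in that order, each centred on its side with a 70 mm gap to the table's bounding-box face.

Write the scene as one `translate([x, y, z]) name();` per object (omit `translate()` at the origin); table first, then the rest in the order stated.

table();
translate([199, -400, 0]) stool();
translate([199, 618, 0]) stool();
translate([804, 109, 0]) stool();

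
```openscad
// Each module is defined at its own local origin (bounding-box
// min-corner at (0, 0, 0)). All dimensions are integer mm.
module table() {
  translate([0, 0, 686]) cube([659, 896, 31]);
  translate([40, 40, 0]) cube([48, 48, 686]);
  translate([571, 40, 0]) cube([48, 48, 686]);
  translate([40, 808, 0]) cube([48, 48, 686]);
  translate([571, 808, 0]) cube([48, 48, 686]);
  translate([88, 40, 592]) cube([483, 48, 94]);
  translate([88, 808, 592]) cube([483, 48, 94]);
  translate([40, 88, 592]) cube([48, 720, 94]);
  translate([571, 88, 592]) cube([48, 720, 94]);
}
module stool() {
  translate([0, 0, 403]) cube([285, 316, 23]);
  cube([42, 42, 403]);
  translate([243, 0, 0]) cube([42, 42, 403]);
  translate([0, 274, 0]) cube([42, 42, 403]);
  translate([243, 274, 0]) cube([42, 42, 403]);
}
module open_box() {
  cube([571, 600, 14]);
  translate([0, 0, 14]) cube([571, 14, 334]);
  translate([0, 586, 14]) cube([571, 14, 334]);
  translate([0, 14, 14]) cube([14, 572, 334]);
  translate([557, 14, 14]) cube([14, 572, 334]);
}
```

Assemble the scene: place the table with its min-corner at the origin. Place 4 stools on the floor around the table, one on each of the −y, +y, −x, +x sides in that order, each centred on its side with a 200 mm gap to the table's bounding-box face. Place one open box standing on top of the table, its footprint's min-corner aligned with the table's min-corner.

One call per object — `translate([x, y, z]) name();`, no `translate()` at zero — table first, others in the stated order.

table();
translate([187, -516, 0]) stool();
translate([187, 1096, 0]) stool();
translate([-485, 290, 0]) stool();
translate([859, 290, 0]) stool();
translate([0, 0, 717]) open_box();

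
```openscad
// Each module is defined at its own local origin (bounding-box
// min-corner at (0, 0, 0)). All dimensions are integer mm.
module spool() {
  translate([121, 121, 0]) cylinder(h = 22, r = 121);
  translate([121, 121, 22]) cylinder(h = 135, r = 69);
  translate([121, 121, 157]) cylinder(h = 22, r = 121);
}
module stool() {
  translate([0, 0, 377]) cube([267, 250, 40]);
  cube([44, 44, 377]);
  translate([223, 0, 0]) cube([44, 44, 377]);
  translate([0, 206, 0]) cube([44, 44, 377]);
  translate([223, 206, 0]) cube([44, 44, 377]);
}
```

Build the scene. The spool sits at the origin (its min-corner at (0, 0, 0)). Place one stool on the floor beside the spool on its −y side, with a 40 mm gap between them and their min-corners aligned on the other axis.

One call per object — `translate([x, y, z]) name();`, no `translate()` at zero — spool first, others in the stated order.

spool();
translate([0, -290, 0]) stool();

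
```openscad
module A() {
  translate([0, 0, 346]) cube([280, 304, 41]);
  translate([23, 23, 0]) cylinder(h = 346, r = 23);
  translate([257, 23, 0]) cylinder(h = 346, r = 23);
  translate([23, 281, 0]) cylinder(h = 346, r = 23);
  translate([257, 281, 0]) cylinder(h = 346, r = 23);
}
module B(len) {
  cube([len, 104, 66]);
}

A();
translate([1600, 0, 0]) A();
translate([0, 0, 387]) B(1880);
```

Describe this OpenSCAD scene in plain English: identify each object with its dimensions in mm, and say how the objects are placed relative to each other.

A is a simple wooden stool: a rectangular seat 280 mm (x) by 304 mm (y), 41 mm thick, top face at z = 387 mm, on four round legs, each 46 mm in diameter. The legs rest on z = 0, each leg's axis is inset half a diameter from the nearest pair of seat edges (so the leg's bounding box is flush with the corner).

B is a rectangular beam 1880 mm long (x), 104 mm deep (y), 66 mm thick (z).

The beam spans the tops of two stools placed 1320 mm apart, resting at z = 387 mm.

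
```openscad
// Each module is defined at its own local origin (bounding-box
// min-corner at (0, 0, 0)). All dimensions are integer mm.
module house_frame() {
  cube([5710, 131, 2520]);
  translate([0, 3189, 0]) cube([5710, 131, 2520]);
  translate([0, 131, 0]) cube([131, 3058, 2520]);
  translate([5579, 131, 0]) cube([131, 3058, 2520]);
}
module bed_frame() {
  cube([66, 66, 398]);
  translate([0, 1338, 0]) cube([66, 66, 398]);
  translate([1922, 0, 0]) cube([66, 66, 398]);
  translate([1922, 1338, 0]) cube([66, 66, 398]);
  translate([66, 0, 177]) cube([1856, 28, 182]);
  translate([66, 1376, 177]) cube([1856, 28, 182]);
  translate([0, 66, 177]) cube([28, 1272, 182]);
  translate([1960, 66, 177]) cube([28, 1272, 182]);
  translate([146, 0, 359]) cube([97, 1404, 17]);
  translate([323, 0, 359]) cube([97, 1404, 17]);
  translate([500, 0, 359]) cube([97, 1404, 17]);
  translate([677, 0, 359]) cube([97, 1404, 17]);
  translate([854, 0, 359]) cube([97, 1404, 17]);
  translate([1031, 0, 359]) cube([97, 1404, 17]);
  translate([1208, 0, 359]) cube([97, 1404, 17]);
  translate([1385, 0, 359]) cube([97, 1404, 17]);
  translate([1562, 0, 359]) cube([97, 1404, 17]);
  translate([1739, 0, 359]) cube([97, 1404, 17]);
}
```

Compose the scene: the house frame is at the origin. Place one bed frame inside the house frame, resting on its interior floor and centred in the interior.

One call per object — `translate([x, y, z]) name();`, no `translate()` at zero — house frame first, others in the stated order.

house_frame();
translate([1861, 958, 0]) bed_frame();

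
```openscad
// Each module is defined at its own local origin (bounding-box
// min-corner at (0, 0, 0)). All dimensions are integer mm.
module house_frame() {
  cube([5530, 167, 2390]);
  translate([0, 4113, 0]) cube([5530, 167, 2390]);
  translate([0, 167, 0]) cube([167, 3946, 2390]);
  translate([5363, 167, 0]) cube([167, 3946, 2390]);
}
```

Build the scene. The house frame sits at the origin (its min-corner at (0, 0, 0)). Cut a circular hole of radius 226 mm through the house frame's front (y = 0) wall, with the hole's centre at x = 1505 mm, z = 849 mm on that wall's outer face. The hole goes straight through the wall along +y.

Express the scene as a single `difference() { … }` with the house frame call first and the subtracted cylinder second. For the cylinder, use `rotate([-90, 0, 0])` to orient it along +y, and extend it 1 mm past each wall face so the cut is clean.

difference() {
  house_frame();
  translate([1505, -1, 849]) rotate([-90, 0, 0]) cylinder(h = 169, r = 226);
}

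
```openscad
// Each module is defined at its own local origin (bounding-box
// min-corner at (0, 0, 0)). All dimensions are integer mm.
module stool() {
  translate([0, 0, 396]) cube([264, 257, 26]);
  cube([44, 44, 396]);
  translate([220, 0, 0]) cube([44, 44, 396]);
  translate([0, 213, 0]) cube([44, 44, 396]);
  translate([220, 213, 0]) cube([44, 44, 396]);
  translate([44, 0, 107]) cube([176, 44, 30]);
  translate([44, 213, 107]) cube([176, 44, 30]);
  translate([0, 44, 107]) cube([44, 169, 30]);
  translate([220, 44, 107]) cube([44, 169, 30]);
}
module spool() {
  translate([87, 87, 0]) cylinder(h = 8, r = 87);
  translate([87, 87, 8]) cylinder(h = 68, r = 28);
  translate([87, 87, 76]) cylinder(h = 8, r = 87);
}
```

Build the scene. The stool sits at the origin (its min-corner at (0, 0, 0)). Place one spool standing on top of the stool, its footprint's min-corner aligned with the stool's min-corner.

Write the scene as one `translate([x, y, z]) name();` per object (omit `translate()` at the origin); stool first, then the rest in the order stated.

stool();
translate([0, 0, 422]) spool();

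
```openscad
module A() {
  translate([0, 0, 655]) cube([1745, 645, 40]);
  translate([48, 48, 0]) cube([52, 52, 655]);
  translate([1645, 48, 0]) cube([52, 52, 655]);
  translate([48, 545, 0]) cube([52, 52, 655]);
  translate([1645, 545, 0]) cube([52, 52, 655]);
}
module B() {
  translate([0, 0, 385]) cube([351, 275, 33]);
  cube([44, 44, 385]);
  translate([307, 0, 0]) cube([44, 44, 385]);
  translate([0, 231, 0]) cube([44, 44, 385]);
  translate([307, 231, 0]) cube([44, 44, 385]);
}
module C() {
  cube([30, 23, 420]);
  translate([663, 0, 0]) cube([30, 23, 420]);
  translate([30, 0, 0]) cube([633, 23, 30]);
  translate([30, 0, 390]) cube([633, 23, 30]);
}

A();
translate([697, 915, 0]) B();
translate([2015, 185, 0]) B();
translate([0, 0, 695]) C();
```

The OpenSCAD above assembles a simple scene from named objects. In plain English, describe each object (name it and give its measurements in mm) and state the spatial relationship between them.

A is a table: top 1745 mm (x) × 645 mm (y), 40 mm thick, upper face at z = 695 mm, on four 52×52 mm square legs, each inset 48 mm from the nearest pair of top edges, running from z = 0 to the bottom of the top.

B is a simple wooden stool: a rectangular seat 351 mm (x) by 275 mm (y), 33 mm thick, top face at z = 418 mm, on four square legs, each 44×44 mm in cross-section. The legs rest on z = 0, each flush with a corner of the seat.

C is a picture frame with a 633×360 mm rectangular opening (x by z) and a uniform 30 mm border on every side. Frame depth is 23 mm along y. It is built from two vertical stiles running the full outside height and two horizontal rails spanning the gap between the stiles.

Two stools sit around the table at the +y, +x sides. The picture frame is on top of the table.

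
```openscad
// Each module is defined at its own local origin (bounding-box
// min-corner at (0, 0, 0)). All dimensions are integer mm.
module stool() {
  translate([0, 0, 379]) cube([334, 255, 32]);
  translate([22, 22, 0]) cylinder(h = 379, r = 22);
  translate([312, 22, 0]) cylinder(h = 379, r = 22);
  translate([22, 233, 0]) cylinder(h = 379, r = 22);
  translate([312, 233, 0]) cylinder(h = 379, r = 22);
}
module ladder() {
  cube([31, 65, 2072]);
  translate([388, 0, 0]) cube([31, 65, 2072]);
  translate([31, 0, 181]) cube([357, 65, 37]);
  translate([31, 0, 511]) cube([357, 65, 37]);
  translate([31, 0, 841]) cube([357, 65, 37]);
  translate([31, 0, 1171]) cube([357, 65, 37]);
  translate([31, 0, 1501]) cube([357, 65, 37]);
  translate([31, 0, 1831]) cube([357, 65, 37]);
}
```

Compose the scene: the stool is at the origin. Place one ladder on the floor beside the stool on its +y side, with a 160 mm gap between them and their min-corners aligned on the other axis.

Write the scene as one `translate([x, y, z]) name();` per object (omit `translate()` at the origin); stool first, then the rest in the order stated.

stool();
translate([0, 415, 0]) ladder();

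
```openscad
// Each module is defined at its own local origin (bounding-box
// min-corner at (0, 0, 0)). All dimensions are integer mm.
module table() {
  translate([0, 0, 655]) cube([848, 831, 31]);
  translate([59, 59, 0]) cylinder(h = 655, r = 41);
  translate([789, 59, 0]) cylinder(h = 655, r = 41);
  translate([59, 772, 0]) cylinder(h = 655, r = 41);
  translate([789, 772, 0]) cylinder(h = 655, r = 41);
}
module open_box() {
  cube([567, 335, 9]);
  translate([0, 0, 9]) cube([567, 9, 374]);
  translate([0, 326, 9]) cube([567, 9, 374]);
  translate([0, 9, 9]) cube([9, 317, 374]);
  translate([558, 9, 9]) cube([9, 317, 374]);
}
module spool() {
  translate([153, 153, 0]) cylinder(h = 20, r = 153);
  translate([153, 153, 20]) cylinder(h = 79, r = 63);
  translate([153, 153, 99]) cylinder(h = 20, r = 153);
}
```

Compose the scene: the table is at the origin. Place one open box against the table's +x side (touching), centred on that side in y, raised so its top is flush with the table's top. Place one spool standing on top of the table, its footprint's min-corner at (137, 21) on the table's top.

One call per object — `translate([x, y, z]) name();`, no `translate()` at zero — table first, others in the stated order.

table();
translate([848, 248, 303]) open_box();
translate([137, 21, 686]) spool();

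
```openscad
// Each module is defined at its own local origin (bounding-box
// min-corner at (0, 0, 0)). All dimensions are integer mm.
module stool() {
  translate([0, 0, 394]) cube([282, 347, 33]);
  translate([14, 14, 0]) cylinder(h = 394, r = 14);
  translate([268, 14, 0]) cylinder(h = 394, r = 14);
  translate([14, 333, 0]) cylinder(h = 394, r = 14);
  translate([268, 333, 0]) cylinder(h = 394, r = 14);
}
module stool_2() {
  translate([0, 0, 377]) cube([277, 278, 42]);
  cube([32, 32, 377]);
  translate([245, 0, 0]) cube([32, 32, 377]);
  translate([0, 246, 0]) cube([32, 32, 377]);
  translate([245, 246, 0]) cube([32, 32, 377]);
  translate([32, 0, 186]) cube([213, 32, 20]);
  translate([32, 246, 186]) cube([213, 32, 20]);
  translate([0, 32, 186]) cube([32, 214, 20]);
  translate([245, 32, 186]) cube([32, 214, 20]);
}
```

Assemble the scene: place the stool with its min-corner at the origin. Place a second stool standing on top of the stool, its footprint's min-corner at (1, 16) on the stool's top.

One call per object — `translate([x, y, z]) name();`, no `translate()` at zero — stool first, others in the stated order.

stool();
translate([1, 16, 427]) stool_2();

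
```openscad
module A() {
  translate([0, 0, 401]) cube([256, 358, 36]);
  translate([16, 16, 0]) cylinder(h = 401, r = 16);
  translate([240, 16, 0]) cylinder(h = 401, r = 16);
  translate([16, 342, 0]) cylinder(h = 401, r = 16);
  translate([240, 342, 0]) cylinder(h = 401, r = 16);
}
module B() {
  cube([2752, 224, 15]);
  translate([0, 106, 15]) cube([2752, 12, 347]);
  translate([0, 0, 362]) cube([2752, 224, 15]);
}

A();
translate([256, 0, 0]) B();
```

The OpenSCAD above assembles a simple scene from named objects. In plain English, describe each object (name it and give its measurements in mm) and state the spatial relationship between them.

A is a four-legged stool. The seat is a 256×358×36 mm slab whose top surface is at z = 437 mm; four round legs, each 32 mm in diameter, run from the floor (z = 0) to the underside of the seat, each leg's axis is inset half a diameter from the nearest pair of seat edges (so the leg's bounding box is flush with the corner).

B is an I-beam lying along x, 2752 mm long. Overall section height 377 mm. Two flanges 224 mm wide (y) and 15 mm thick, one on the floor and one at the top; a web 12 mm thick runs between them, centred on the flange width.

The I-beam is against the stool's +x side, with their −y faces flush.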